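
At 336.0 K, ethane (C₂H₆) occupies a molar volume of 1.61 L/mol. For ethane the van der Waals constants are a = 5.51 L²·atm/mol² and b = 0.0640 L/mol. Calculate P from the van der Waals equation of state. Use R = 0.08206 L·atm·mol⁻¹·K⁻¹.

P = RT/(V_m − b) − a/V_m²
RT/(V_m − b) = (0.08206)(336.0)/(1.61 − 0.0640) = 27.572/1.5460 = 17.834 atm
a/V_m² = 5.51/(1.61)² = 2.1257 atm
P = 17.834 − 2.1257 = 15.71 atm

P ≈ 15.71 atm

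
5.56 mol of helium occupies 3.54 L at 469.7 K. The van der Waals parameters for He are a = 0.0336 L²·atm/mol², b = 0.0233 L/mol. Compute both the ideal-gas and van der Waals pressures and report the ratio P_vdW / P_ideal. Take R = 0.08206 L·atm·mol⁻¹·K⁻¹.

Ideal: P_ideal = nRT/V = (5.56)(0.08206)(469.7)/3.54 = 60.5374 atm
vdW: P = nRT/(V − nb) − a n²/V² = 214.302/3.41045 − 1.03870/12.5316 = 62.8369 − 0.0828865 = 62.7540 atm
Ratio = 62.7540/60.5374 = 1.037

P_vdW / P_ideal ≈ 1.037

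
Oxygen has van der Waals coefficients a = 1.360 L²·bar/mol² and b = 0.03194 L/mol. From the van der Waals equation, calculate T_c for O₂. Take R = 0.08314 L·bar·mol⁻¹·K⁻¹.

For a van der Waals gas, T_c = 8a/(27Rb).
T_c = 8×1.360/(27×0.08314×0.03194) = 10.880/0.071698 = 151.7 K

T_c ≈ 151.7 K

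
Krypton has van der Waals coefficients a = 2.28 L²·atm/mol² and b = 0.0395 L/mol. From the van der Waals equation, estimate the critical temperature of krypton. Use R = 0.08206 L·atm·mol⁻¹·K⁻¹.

For a van der Waals gas, T_c = 8a/(27Rb).
T_c = 8×2.28/(27×0.08206×0.0395) = 18.240/0.087517 = 208.4 K

T_c ≈ 208.4 K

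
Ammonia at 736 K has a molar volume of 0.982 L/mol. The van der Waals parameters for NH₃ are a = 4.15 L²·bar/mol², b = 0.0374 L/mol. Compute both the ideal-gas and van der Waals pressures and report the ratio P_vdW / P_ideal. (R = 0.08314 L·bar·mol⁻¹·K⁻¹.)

P_vdW / P_ideal ≈ 0.9705

Ideal: P_ideal = RT/V_m = (0.08314)(736)/0.982 = 62.3127 bar
vdW: P = RT/(V_m − b) − a/V_m² = 61.1910/0.944600 − 4.15/0.964324 = 64.7798 − 4.30353 = 60.4763 bar
Ratio = 60.4763/62.3127 = 0.9705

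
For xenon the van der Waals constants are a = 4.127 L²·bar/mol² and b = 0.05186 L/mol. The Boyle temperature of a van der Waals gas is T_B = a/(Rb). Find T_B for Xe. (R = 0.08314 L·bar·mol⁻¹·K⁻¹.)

T_B ≈ 957.2 K

For a van der Waals gas the second virial coefficient B₂ = b − a/(RT) vanishes at T_B = a/(Rb).
T_B = 4.127/(0.08314×0.05186) = 4.127/0.0043116 = 957.2 K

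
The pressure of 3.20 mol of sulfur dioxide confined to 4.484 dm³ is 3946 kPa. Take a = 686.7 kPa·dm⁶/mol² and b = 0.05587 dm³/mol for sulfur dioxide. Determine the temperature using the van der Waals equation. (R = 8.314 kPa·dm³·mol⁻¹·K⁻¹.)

T ≈ 695.1 K

T = (P + a n²/V²)(V − nb)/(nR)
P + a n²/V² = 3946 + (686.7)(3.20)²/(4.484)² = 4295.7 kPa
V − nb = 4.484 − (3.20)(0.05587) = 4.3052 dm³
T = (4295.7)(4.3052)/((3.20)(8.314)) = 695.1 K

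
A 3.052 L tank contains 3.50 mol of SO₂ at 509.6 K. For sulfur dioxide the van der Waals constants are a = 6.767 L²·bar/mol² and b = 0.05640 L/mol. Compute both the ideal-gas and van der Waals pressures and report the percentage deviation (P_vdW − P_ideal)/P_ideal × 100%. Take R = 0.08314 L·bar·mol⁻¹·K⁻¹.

-11.40 %

Ideal: P_ideal = nRT/V = (3.50)(0.08314)(509.6)/3.052 = 48.5873 bar
vdW: P = nRT/(V − nb) − a n²/V² = 148.289/2.85460 − 82.8958/9.31470 = 51.9474 − 8.89946 = 43.0479 bar
% deviation = (43.0479 − 48.5873)/48.5873 × 100% = -11.40%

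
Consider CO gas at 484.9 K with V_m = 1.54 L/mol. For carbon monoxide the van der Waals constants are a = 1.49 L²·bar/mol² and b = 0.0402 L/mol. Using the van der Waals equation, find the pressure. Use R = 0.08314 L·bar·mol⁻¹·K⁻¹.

P = RT/(V_m − b) − a/V_m²
RT/(V_m − b) = (0.08314)(484.9)/(1.54 − 0.0402) = 40.315/1.4998 = 26.880 bar
a/V_m² = 1.49/(1.54)² = 0.62827 bar
P = 26.880 − 0.62827 = 26.25 bar

P ≈ 26.25 bar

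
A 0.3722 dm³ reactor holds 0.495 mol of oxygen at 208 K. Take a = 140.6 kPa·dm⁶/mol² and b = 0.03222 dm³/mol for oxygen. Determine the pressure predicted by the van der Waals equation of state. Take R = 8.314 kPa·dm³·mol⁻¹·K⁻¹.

P ≈ 2154 kPa

P = nRT/(V − nb) − a n²/V²
nRT/(V − nb) = (0.495)(8.314)(208)/(0.3722 − 0.495×0.03222) = 856.01/0.35625 = 2402.8 kPa
a n²/V² = (140.6)(0.495)²/(0.3722)² = 248.68 kPa
P = 2402.8 − 248.68 = 2154 kPa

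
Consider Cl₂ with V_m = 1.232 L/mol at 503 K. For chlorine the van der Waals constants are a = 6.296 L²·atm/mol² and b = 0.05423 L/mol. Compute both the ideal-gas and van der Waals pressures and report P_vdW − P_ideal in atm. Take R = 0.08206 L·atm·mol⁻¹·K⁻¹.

ΔP ≈ -2.605 atm

Ideal: P_ideal = RT/V_m = (0.08206)(503)/1.232 = 33.5034 atm
vdW: P = RT/(V_m − b) − a/V_m² = 41.2762/1.17777 − 6.296/1.51782 = 35.0461 − 4.14805 = 30.8981 atm
ΔP = 30.8981 − 33.5034 = -2.605 atm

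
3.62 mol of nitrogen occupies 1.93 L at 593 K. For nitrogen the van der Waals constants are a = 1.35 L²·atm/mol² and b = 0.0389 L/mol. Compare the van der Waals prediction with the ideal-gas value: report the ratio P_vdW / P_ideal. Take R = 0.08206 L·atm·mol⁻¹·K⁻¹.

Ideal: P_ideal = nRT/V = (3.62)(0.08206)(593)/1.93 = 91.2720 atm
vdW: P = nRT/(V − nb) − a n²/V² = 176.155/1.78918 − 17.6909/3.72490 = 98.4557 − 4.74936 = 93.7063 atm
Ratio = 93.7063/91.2720 = 1.027

P_vdW / P_ideal ≈ 1.027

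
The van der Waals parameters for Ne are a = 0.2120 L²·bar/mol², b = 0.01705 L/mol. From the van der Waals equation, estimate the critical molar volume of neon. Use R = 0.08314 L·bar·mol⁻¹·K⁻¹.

V_m,c ≈ 0.05115 L/mol

For a van der Waals gas, V_m,c = 3b.
V_m,c = 3×0.01705 = 0.05115 L/mol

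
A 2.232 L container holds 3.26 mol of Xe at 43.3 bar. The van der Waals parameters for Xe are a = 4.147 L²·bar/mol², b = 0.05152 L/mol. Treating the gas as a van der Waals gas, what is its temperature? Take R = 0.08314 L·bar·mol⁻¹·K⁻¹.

T = (P + a n²/V²)(V − nb)/(nR)
P + a n²/V² = 43.3 + (4.147)(3.26)²/(2.232)² = 52.147 bar
V − nb = 2.232 − (3.26)(0.05152) = 2.0640 L
T = (52.147)(2.0640)/((3.26)(0.08314)) = 397.1 K

T ≈ 397.1 K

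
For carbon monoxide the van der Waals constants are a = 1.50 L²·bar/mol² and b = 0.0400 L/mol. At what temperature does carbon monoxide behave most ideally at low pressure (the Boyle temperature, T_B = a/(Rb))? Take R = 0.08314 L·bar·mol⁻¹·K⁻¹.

T_B ≈ 451.0 K

For a van der Waals gas the second virial coefficient B₂ = b − a/(RT) vanishes at T_B = a/(Rb).
T_B = 1.50/(0.08314×0.0400) = 1.50/0.0033256 = 451.0 K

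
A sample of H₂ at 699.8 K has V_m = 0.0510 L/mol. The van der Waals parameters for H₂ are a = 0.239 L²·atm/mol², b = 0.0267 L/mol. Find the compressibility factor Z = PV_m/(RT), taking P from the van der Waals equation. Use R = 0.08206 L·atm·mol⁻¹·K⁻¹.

P = RT/(V_m − b) − a/V_m² = (0.08206)(699.8)/(0.0510 − 0.0267) − 0.239/(0.0510)²
  = 57.426/0.024300 − 91.888 = 2363.2 − 91.888 = 2271.3 atm
Z = PV_m/(RT) = (2271.3)(0.0510)/((0.08206)(699.8)) = 115.84/57.426 = 2.017

Z ≈ 2.017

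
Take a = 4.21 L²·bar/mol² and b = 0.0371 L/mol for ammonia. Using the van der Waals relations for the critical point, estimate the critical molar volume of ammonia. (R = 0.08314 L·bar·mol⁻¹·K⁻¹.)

V_m,c ≈ 0.1113 L/mol

For a van der Waals gas, V_m,c = 3b.
V_m,c = 3×0.0371 = 0.1113 L/mol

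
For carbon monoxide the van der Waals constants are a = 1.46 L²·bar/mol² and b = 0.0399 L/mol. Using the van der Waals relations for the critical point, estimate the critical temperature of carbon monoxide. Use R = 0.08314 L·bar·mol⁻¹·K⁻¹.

T_c ≈ 130.4 K

For a van der Waals gas, T_c = 8a/(27Rb).
T_c = 8×1.46/(27×0.08314×0.0399) = 11.680/0.089567 = 130.4 K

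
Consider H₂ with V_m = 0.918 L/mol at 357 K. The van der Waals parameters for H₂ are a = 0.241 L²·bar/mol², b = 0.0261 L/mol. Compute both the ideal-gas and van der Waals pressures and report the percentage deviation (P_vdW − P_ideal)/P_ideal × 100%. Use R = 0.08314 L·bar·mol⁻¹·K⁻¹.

2.04 %

Ideal: P_ideal = RT/V_m = (0.08314)(357)/0.918 = 32.3322 bar
vdW: P = RT/(V_m − b) − a/V_m² = 29.6810/0.891900 − 0.241/0.842724 = 33.2784 − 0.285977 = 32.9924 bar
% deviation = (32.9924 − 32.3322)/32.3322 × 100% = 2.04%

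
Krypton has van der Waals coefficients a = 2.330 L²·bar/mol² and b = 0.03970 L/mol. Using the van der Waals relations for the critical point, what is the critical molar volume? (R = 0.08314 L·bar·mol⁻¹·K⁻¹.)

For a van der Waals gas, V_m,c = 3b.
V_m,c = 3×0.03970 = 0.1191 L/mol

V_m,c ≈ 0.1191 L/mol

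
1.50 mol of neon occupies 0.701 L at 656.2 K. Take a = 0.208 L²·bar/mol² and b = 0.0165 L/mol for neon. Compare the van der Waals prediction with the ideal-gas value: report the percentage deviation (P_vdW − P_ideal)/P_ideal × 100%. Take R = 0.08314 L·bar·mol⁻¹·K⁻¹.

2.84 %

Ideal: P_ideal = nRT/V = (1.50)(0.08314)(656.2)/0.701 = 116.740 bar
vdW: P = nRT/(V − nb) − a n²/V² = 81.8347/0.676250 − 0.468000/0.491401 = 121.012 − 0.952379 = 120.060 bar
% deviation = (120.060 − 116.740)/116.740 × 100% = 2.84%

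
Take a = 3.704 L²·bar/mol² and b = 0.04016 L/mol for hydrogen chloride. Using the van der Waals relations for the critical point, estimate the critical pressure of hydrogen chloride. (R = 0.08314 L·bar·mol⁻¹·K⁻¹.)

P_c ≈ 85.06 bar

For a van der Waals gas, P_c = a/(27b²).
P_c = 3.704/(27×(0.04016)²) = 3.704/0.043546 = 85.06 bar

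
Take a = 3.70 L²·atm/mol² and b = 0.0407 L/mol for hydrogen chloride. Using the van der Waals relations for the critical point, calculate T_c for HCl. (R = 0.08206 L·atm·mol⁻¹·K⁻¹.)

For a van der Waals gas, T_c = 8a/(27Rb).
T_c = 8×3.70/(27×0.08206×0.0407) = 29.600/0.090176 = 328.2 K

T_c ≈ 328.2 K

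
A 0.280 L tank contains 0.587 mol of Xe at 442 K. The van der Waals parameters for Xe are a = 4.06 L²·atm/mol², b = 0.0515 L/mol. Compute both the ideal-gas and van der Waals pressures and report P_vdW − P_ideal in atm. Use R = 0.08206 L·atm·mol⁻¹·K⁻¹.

ΔP ≈ -8.641 atm

Ideal: P_ideal = nRT/V = (0.587)(0.08206)(442)/0.280 = 76.0386 atm
vdW: P = nRT/(V − nb) − a n²/V² = 21.2908/0.249770 − 1.39895/0.0784000 = 85.2416 − 17.8438 = 67.3978 atm
ΔP = 67.3978 − 76.0386 = -8.641 atm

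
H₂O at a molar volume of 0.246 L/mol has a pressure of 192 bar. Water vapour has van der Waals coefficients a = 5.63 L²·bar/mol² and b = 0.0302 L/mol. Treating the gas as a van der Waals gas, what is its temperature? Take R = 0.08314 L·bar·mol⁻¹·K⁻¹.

T ≈ 739.8 K

T = (P + a/V_m²)(V_m − b)/R
P + a/V_m² = 192 + 5.63/(0.246)² = 285.03 bar
V_m − b = 0.246 − 0.0302 = 0.21580 L/mol
T = (285.03)(0.21580)/0.08314 = 739.8 K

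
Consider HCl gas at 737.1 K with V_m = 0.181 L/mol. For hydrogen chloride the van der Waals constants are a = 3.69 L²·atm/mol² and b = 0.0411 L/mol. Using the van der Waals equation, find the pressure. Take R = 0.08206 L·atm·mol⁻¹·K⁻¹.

P ≈ 319.7 atm

P = RT/(V_m − b) − a/V_m²
RT/(V_m − b) = (0.08206)(737.1)/(0.181 − 0.0411) = 60.486/0.13990 = 432.35 atm
a/V_m² = 3.69/(0.181)² = 112.63 atm
P = 432.35 − 112.63 = 319.7 atm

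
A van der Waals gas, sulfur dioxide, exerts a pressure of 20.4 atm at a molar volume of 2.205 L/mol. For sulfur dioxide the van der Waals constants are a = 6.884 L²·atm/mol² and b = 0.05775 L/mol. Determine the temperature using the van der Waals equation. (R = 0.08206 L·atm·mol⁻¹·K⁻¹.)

T ≈ 570.9 K

T = (P + a/V_m²)(V_m − b)/R
P + a/V_m² = 20.4 + 6.884/(2.205)² = 21.816 atm
V_m − b = 2.205 − 0.05775 = 2.1473 L/mol
T = (21.816)(2.1473)/0.08206 = 570.9 K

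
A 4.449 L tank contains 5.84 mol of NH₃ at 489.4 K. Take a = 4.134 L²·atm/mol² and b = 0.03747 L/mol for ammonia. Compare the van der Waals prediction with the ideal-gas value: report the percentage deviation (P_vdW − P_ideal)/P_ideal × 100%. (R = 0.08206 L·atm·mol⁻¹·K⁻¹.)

-8.34 %

Ideal: P_ideal = nRT/V = (5.84)(0.08206)(489.4)/4.449 = 52.7164 atm
vdW: P = nRT/(V − nb) − a n²/V² = 234.535/4.23018 − 140.993/19.7936 = 55.4433 − 7.12316 = 48.3201 atm
% deviation = (48.3201 − 52.7164)/52.7164 × 100% = -8.34%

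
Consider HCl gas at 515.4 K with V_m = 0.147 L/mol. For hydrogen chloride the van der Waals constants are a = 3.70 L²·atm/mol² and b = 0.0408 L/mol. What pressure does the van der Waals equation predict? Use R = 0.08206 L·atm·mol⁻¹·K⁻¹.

P = RT/(V_m − b) − a/V_m²
RT/(V_m − b) = (0.08206)(515.4)/(0.147 − 0.0408) = 42.294/0.10620 = 398.25 atm
a/V_m² = 3.70/(0.147)² = 171.22 atm
P = 398.25 − 171.22 = 227.0 atm

P ≈ 227.0 atm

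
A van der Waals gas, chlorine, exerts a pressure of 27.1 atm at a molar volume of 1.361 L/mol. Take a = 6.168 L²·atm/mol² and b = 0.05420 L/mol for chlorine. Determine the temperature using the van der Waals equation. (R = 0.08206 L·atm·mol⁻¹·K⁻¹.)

T ≈ 484.6 K

T = (P + a/V_m²)(V_m − b)/R
P + a/V_m² = 27.1 + 6.168/(1.361)² = 30.430 atm
V_m − b = 1.361 − 0.05420 = 1.3068 L/mol
T = (30.430)(1.3068)/0.08206 = 484.6 K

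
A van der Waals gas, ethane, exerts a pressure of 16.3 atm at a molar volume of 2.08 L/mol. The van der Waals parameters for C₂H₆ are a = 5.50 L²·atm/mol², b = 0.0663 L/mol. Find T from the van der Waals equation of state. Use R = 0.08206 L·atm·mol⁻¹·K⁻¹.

T = (P + a/V_m²)(V_m − b)/R
P + a/V_m² = 16.3 + 5.50/(2.08)² = 17.571 atm
V_m − b = 2.08 − 0.0663 = 2.0137 L/mol
T = (17.571)(2.0137)/0.08206 = 431.2 K

T ≈ 431.2 K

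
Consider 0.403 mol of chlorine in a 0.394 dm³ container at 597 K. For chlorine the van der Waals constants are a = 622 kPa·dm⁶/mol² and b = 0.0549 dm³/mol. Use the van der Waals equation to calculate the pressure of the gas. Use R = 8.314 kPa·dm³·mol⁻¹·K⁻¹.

P ≈ 4728 kPa

P = nRT/(V − nb) − a n²/V²
nRT/(V − nb) = (0.403)(8.314)(597)/(0.394 − 0.403×0.0549) = 2000.3/0.37188 = 5378.9 kPa
a n²/V² = (622)(0.403)²/(0.394)² = 650.74 kPa
P = 5378.9 − 650.74 = 4728 kPa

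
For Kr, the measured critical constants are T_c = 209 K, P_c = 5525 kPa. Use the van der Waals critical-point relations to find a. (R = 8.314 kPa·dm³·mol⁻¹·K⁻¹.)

From T_c = 8a/(27Rb) and P_c = a/(27b²): a = 27 R² T_c²/(64 P_c).
a = 27×(8.314)²×(209)²/(64×5525) = 81522291/353600 = 230.5 kPa·dm⁶/mol²

a ≈ 230.5 kPa·dm⁶/mol²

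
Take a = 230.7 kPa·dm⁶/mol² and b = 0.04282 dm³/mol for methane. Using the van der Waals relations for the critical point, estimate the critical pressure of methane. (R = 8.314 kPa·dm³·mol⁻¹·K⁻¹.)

P_c ≈ 4660 kPa

For a van der Waals gas, P_c = a/(27b²).
P_c = 230.7/(27×(0.04282)²) = 230.7/0.049506 = 4660 kPa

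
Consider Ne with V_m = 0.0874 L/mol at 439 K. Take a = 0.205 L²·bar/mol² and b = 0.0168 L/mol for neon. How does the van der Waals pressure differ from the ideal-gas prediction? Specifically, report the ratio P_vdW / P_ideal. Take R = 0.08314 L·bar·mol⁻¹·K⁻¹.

P_vdW / P_ideal ≈ 1.174

Ideal: P_ideal = RT/V_m = (0.08314)(439)/0.0874 = 417.603 bar
vdW: P = RT/(V_m − b) − a/V_m² = 36.4985/0.0706000 − 0.205/0.00763876 = 516.976 − 26.8368 = 490.139 bar
Ratio = 490.139/417.603 = 1.174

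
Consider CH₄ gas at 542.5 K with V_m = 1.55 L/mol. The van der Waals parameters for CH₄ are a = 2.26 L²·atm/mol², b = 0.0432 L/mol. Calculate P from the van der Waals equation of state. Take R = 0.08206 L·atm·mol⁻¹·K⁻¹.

P ≈ 28.60 atm

P = RT/(V_m − b) − a/V_m²
RT/(V_m − b) = (0.08206)(542.5)/(1.55 − 0.0432) = 44.518/1.5068 = 29.545 atm
a/V_m² = 2.26/(1.55)² = 0.94069 atm
P = 29.545 − 0.94069 = 28.60 atm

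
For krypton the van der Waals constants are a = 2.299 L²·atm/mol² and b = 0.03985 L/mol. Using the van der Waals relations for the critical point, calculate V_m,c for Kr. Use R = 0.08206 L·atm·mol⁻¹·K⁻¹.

For a van der Waals gas, V_m,c = 3b.
V_m,c = 3×0.03985 = 0.1196 L/mol

V_m,c ≈ 0.1196 L/mol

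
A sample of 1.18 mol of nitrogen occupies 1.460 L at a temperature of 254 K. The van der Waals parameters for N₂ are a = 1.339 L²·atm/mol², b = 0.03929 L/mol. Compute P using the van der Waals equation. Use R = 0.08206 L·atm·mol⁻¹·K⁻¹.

P ≈ 16.52 atm

P = nRT/(V − nb) − a n²/V²
nRT/(V − nb) = (1.18)(0.08206)(254)/(1.460 − 1.18×0.03929) = 24.595/1.4136 = 17.399 atm
a n²/V² = (1.339)(1.18)²/(1.460)² = 0.87466 atm
P = 17.399 − 0.87466 = 16.52 atm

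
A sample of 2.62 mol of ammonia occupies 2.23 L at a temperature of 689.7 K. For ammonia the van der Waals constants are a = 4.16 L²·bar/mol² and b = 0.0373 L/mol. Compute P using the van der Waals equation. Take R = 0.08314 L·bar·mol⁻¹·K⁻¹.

P ≈ 64.72 bar

P = nRT/(V − nb) − a n²/V²
nRT/(V − nb) = (2.62)(0.08314)(689.7)/(2.23 − 2.62×0.0373) = 150.24/2.1323 = 70.459 bar
a n²/V² = (4.16)(2.62)²/(2.23)² = 5.7423 bar
P = 70.459 − 5.7423 = 64.72 bar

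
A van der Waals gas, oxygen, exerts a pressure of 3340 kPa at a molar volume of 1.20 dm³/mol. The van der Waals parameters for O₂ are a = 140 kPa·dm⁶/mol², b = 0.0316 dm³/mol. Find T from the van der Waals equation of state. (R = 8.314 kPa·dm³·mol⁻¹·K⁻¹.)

T ≈ 483.0 K

T = (P + a/V_m²)(V_m − b)/R
P + a/V_m² = 3340 + 140/(1.20)² = 3437.2 kPa
V_m − b = 1.20 − 0.0316 = 1.1684 dm³/mol
T = (3437.2)(1.1684)/8.314 = 483.0 K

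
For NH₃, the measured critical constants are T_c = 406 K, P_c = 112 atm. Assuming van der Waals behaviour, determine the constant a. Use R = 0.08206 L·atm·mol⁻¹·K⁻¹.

a ≈ 4.181 L²·atm/mol²

From T_c = 8a/(27Rb) and P_c = a/(27b²): a = 27 R² T_c²/(64 P_c).
a = 27×(0.08206)²×(406)²/(64×112) = 29969/7168.0 = 4.181 L²·atm/mol²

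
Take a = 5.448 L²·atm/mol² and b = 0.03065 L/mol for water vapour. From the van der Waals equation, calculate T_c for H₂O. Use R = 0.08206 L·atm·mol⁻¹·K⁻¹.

For a van der Waals gas, T_c = 8a/(27Rb).
T_c = 8×5.448/(27×0.08206×0.03065) = 43.584/0.067909 = 641.8 K

T_c ≈ 641.8 K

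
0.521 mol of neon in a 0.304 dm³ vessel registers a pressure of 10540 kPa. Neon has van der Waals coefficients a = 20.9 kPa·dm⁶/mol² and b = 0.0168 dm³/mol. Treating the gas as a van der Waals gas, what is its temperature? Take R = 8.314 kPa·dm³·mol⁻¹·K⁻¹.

T ≈ 722.6 K

T = (P + a n²/V²)(V − nb)/(nR)
P + a n²/V² = 10540 + (20.9)(0.521)²/(0.304)² = 10601 kPa
V − nb = 0.304 − (0.521)(0.0168) = 0.29525 dm³
T = (10601)(0.29525)/((0.521)(8.314)) = 722.6 K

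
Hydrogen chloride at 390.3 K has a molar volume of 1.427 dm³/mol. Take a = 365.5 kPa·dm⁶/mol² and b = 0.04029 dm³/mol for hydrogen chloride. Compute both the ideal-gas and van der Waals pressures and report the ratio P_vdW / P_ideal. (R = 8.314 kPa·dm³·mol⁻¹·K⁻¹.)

Ideal: P_ideal = RT/V_m = (8.314)(390.3)/1.427 = 2273.97 kPa
vdW: P = RT/(V_m − b) − a/V_m² = 3244.95/1.38671 − 365.5/2.03633 = 2340.04 − 179.490 = 2160.55 kPa
Ratio = 2160.55/2273.97 = 0.9501

P_vdW / P_ideal ≈ 0.9501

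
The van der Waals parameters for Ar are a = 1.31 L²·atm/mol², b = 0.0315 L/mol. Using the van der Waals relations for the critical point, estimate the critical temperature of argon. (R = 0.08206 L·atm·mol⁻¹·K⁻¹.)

T_c ≈ 150.2 K

For a van der Waals gas, T_c = 8a/(27Rb).
T_c = 8×1.31/(27×0.08206×0.0315) = 10.480/0.069792 = 150.2 K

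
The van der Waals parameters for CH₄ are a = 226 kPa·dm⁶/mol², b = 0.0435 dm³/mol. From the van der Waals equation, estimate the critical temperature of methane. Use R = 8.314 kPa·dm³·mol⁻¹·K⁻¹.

For a van der Waals gas, T_c = 8a/(27Rb).
T_c = 8×226/(27×8.314×0.0435) = 1808.0/9.7648 = 185.2 K

T_c ≈ 185.2 K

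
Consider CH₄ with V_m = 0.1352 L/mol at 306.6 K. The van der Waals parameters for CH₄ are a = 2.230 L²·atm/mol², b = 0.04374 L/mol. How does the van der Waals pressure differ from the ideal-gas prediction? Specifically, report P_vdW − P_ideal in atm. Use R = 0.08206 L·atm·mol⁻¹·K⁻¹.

Ideal: P_ideal = RT/V_m = (0.08206)(306.6)/0.1352 = 186.092 atm
vdW: P = RT/(V_m − b) − a/V_m² = 25.1596/0.0914600 − 2.230/0.0182790 = 275.089 − 121.998 = 153.091 atm
ΔP = 153.091 − 186.092 = -33.00 atm

ΔP ≈ -33.00 atm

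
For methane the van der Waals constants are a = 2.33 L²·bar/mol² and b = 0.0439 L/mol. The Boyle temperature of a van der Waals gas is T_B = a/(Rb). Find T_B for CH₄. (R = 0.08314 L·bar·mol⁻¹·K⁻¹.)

T_B ≈ 638.4 K

For a van der Waals gas the second virial coefficient B₂ = b − a/(RT) vanishes at T_B = a/(Rb).
T_B = 2.33/(0.08314×0.0439) = 2.33/0.0036498 = 638.4 K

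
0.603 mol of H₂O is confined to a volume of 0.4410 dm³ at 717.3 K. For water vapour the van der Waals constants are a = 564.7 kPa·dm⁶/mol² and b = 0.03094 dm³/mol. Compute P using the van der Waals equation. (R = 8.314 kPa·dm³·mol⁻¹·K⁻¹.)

P = nRT/(V − nb) − a n²/V²
nRT/(V − nb) = (0.603)(8.314)(717.3)/(0.4410 − 0.603×0.03094) = 3596.1/0.42234 = 8514.7 kPa
a n²/V² = (564.7)(0.603)²/(0.4410)² = 1055.8 kPa
P = 8514.7 − 1055.8 = 7459 kPa

P ≈ 7459 kPa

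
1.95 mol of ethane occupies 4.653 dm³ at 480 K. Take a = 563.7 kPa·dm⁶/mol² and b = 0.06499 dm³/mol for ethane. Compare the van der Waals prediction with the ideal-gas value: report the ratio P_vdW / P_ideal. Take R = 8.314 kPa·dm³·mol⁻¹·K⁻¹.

Ideal: P_ideal = nRT/V = (1.95)(8.314)(480)/4.653 = 1672.45 kPa
vdW: P = nRT/(V − nb) − a n²/V² = 7781.90/4.52627 − 2143.47/21.6504 = 1719.27 − 99.0037 = 1620.27 kPa
Ratio = 1620.27/1672.45 = 0.9688

P_vdW / P_ideal ≈ 0.9688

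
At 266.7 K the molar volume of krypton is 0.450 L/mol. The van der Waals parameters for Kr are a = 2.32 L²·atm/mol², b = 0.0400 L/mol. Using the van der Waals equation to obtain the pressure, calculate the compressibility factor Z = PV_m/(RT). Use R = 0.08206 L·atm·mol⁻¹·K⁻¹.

Z ≈ 0.8620

P = RT/(V_m − b) − a/V_m² = (0.08206)(266.7)/(0.450 − 0.0400) − 2.32/(0.450)²
  = 21.885/0.41000 − 11.457 = 53.378 − 11.457 = 41.921 atm
Z = PV_m/(RT) = (41.921)(0.450)/((0.08206)(266.7)) = 18.864/21.885 = 0.8620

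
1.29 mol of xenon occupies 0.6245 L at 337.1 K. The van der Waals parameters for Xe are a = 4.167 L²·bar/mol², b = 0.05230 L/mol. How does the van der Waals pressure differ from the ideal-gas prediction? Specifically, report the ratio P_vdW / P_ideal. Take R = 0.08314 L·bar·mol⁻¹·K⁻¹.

P_vdW / P_ideal ≈ 0.8140

Ideal: P_ideal = nRT/V = (1.29)(0.08314)(337.1)/0.6245 = 57.8930 bar
vdW: P = nRT/(V − nb) − a n²/V² = 36.1542/0.557033 − 6.93430/0.390000 = 64.9050 − 17.7803 = 47.1247 bar
Ratio = 47.1247/57.8930 = 0.8140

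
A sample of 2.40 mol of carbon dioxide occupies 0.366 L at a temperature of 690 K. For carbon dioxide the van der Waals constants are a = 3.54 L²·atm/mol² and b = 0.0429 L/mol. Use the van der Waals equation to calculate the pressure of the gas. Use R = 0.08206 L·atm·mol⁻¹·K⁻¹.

P ≈ 364.4 atm

P = nRT/(V − nb) − a n²/V²
nRT/(V − nb) = (2.40)(0.08206)(690)/(0.366 − 2.40×0.0429) = 135.89/0.26304 = 516.61 atm
a n²/V² = (3.54)(2.40)²/(0.366)² = 152.22 atm
P = 516.61 − 152.22 = 364.4 atm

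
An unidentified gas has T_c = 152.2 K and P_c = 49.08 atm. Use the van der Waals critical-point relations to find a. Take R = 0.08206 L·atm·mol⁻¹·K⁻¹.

From T_c = 8a/(27Rb) and P_c = a/(27b²): a = 27 R² T_c²/(64 P_c).
a = 27×(0.08206)²×(152.2)²/(64×49.08) = 4211.7/3141.1 = 1.341 L²·atm/mol²

a ≈ 1.341 L²·atm/mol²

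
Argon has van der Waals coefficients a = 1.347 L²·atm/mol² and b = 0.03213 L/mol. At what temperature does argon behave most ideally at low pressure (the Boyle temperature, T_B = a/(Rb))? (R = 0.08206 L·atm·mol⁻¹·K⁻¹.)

T_B ≈ 510.9 K

For a van der Waals gas the second virial coefficient B₂ = b − a/(RT) vanishes at T_B = a/(Rb).
T_B = 1.347/(0.08206×0.03213) = 1.347/0.0026366 = 510.9 K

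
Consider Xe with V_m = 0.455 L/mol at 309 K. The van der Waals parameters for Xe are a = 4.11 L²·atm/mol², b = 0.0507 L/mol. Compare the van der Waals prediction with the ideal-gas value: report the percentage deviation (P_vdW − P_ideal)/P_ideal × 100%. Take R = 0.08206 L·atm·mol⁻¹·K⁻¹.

-23.08 %

Ideal: P_ideal = RT/V_m = (0.08206)(309)/0.455 = 55.7287 atm
vdW: P = RT/(V_m − b) − a/V_m² = 25.3565/0.404300 − 4.11/0.207025 = 62.7170 − 19.8527 = 42.8643 atm
% deviation = (42.8643 − 55.7287)/55.7287 × 100% = -23.08%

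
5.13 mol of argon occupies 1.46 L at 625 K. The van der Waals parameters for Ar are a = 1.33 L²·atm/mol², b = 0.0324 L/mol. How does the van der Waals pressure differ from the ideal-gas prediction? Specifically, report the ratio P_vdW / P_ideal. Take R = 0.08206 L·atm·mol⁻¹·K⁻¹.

Ideal: P_ideal = nRT/V = (5.13)(0.08206)(625)/1.46 = 180.209 atm
vdW: P = nRT/(V − nb) − a n²/V² = 263.105/1.29379 − 35.0015/2.13160 = 203.360 − 16.4203 = 186.940 atm
Ratio = 186.940/180.209 = 1.037

P_vdW / P_ideal ≈ 1.037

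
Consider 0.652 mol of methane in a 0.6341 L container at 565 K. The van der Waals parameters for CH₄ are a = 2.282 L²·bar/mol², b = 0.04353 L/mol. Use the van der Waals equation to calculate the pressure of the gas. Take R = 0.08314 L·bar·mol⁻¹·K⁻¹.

P ≈ 48.15 bar

P = nRT/(V − nb) − a n²/V²
nRT/(V − nb) = (0.652)(0.08314)(565)/(0.6341 − 0.652×0.04353) = 30.627/0.60572 = 50.563 bar
a n²/V² = (2.282)(0.652)²/(0.6341)² = 2.4127 bar
P = 50.563 − 2.4127 = 48.15 bar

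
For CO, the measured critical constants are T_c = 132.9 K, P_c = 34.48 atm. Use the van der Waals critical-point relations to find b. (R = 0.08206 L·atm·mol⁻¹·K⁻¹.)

From T_c = 8a/(27Rb) and P_c = a/(27b²): b = R T_c/(8 P_c).
b = (0.08206)(132.9)/(8×34.48) = 10.906/275.84 = 0.03954 L/mol

b ≈ 0.03954 L/mol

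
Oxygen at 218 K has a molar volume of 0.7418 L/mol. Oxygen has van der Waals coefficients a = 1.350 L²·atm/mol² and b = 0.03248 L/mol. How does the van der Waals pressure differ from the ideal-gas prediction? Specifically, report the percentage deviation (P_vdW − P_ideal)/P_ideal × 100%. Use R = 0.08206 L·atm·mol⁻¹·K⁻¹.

-5.59 %

Ideal: P_ideal = RT/V_m = (0.08206)(218)/0.7418 = 24.1158 atm
vdW: P = RT/(V_m − b) − a/V_m² = 17.8891/0.709320 − 1.350/0.550267 = 25.2201 − 2.45335 = 22.7668 atm
% deviation = (22.7668 − 24.1158)/24.1158 × 100% = -5.59%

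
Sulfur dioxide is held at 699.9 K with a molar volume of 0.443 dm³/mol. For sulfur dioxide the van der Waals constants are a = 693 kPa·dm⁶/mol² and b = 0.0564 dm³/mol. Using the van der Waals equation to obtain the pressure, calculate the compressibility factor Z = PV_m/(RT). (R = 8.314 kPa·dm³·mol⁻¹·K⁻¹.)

Z ≈ 0.8771

P = RT/(V_m − b) − a/V_m² = (8.314)(699.9)/(0.443 − 0.0564) − 693/(0.443)²
  = 5819.0/0.38660 − 3531.2 = 15052 − 3531.2 = 11521 kPa
Z = PV_m/(RT) = (11521)(0.443)/((8.314)(699.9)) = 5103.8/5819.0 = 0.8771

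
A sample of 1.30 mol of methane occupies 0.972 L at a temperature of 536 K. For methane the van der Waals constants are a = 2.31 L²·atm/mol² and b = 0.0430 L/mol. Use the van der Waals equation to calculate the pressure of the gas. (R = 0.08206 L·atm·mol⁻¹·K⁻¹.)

P ≈ 58.28 atm

P = nRT/(V − nb) − a n²/V²
nRT/(V − nb) = (1.30)(0.08206)(536)/(0.972 − 1.30×0.0430) = 57.179/0.91610 = 62.416 atm
a n²/V² = (2.31)(1.30)²/(0.972)² = 4.1321 atm
P = 62.416 − 4.1321 = 58.28 atm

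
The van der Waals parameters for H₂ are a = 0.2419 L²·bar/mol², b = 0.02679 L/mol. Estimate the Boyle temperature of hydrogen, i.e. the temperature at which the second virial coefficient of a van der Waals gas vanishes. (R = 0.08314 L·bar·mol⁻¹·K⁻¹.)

T_B ≈ 108.6 K

For a van der Waals gas the second virial coefficient B₂ = b − a/(RT) vanishes at T_B = a/(Rb).
T_B = 0.2419/(0.08314×0.02679) = 0.2419/0.0022273 = 108.6 K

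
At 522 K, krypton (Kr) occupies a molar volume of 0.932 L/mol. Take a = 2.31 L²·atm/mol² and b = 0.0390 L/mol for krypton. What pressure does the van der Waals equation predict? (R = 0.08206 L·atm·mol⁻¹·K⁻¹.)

P ≈ 45.31 atm

P = RT/(V_m − b) − a/V_m²
RT/(V_m − b) = (0.08206)(522)/(0.932 − 0.0390) = 42.835/0.89300 = 47.968 atm
a/V_m² = 2.31/(0.932)² = 2.6594 atm
P = 47.968 − 2.6594 = 45.31 atm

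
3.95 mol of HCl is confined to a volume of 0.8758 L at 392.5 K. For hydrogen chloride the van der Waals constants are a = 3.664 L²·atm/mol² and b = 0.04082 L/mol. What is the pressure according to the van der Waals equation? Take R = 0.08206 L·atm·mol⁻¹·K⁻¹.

P = nRT/(V − nb) − a n²/V²
nRT/(V − nb) = (3.95)(0.08206)(392.5)/(0.8758 − 3.95×0.04082) = 127.22/0.71456 = 178.04 atm
a n²/V² = (3.664)(3.95)²/(0.8758)² = 74.531 atm
P = 178.04 − 74.531 = 103.5 atm

P ≈ 103.5 atm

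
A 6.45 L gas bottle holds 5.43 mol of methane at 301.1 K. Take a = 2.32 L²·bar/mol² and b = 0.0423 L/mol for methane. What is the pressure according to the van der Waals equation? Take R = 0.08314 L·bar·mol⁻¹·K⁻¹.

P = nRT/(V − nb) − a n²/V²
nRT/(V − nb) = (5.43)(0.08314)(301.1)/(6.45 − 5.43×0.0423) = 135.93/6.2203 = 21.853 bar
a n²/V² = (2.32)(5.43)²/(6.45)² = 1.6443 bar
P = 21.853 − 1.6443 = 20.21 bar

P ≈ 20.21 bar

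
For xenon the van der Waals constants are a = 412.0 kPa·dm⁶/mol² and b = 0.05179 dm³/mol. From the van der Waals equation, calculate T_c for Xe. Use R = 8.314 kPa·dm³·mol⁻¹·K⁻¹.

T_c ≈ 283.5 K

For a van der Waals gas, T_c = 8a/(27Rb).
T_c = 8×412.0/(27×8.314×0.05179) = 3296.0/11.626 = 283.5 K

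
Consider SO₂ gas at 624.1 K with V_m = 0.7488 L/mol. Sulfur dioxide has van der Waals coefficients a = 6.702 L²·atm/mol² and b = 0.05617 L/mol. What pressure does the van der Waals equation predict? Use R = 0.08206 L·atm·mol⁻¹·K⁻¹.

P = RT/(V_m − b) − a/V_m²
RT/(V_m − b) = (0.08206)(624.1)/(0.7488 − 0.05617) = 51.214/0.69263 = 73.941 atm
a/V_m² = 6.702/(0.7488)² = 11.953 atm
P = 73.941 − 11.953 = 61.99 atm

P ≈ 61.99 atm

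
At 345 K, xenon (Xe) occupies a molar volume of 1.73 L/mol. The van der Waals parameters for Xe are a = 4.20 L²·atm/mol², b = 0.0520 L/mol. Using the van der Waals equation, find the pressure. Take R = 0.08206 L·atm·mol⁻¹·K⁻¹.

P = RT/(V_m − b) − a/V_m²
RT/(V_m − b) = (0.08206)(345)/(1.73 − 0.0520) = 28.311/1.6780 = 16.872 atm
a/V_m² = 4.20/(1.73)² = 1.4033 atm
P = 16.872 − 1.4033 = 15.47 atm

P ≈ 15.47 atm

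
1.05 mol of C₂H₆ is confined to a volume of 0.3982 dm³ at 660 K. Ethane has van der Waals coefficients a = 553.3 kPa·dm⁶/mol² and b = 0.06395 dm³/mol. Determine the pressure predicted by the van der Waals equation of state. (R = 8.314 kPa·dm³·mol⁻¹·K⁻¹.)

P = nRT/(V − nb) − a n²/V²
nRT/(V − nb) = (1.05)(8.314)(660)/(0.3982 − 1.05×0.06395) = 5761.6/0.33105 = 17404 kPa
a n²/V² = (553.3)(1.05)²/(0.3982)² = 3847.1 kPa
P = 17404 − 3847.1 = 13557 kPa

P ≈ 13557 kPa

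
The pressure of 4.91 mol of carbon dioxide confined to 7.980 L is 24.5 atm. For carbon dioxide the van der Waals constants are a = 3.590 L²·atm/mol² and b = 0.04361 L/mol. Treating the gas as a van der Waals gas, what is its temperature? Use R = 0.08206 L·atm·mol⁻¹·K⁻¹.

T = (P + a n²/V²)(V − nb)/(nR)
P + a n²/V² = 24.5 + (3.590)(4.91)²/(7.980)² = 25.859 atm
V − nb = 7.980 − (4.91)(0.04361) = 7.7659 L
T = (25.859)(7.7659)/((4.91)(0.08206)) = 498.4 K

T ≈ 498.4 K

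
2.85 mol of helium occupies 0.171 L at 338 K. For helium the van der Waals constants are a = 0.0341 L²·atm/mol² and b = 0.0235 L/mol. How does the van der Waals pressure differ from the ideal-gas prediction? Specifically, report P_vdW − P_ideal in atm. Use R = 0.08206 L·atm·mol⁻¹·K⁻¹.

Ideal: P_ideal = nRT/V = (2.85)(0.08206)(338)/0.171 = 462.271 atm
vdW: P = nRT/(V − nb) − a n²/V² = 79.0484/0.104025 − 0.276977/0.0292410 = 759.898 − 9.47221 = 750.426 atm
ΔP = 750.426 − 462.271 = 288.2 atm

ΔP ≈ 288.2 atm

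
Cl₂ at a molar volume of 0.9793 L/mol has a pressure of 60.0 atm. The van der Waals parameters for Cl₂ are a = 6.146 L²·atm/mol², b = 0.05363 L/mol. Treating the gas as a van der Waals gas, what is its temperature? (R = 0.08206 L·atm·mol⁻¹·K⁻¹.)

T = (P + a/V_m²)(V_m − b)/R
P + a/V_m² = 60.0 + 6.146/(0.9793)² = 66.409 atm
V_m − b = 0.9793 − 0.05363 = 0.92567 L/mol
T = (66.409)(0.92567)/0.08206 = 749.1 K

T ≈ 749.1 K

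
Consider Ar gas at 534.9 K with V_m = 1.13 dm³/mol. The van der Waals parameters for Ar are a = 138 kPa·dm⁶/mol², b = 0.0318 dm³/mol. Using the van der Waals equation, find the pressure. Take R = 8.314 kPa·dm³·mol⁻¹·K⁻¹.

P ≈ 3941 kPa

P = RT/(V_m − b) − a/V_m²
RT/(V_m − b) = (8.314)(534.9)/(1.13 − 0.0318) = 4447.2/1.0982 = 4049.5 kPa
a/V_m² = 138/(1.13)² = 108.07 kPa
P = 4049.5 − 108.07 = 3941 kPa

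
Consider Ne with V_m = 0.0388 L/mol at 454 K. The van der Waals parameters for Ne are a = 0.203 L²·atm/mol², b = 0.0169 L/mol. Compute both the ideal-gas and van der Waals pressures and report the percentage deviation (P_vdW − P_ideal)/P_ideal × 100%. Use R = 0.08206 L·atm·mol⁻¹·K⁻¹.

63.13 %

Ideal: P_ideal = RT/V_m = (0.08206)(454)/0.0388 = 960.187 atm
vdW: P = RT/(V_m − b) − a/V_m² = 37.2552/0.0219000 − 0.203/0.00150544 = 1701.15 − 134.844 = 1566.31 atm
% deviation = (1566.31 − 960.187)/960.187 × 100% = 63.13%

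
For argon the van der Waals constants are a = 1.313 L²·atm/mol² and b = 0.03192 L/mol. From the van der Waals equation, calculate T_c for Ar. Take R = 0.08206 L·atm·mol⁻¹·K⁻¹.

T_c ≈ 148.5 K

For a van der Waals gas, T_c = 8a/(27Rb).
T_c = 8×1.313/(27×0.08206×0.03192) = 10.504/0.070723 = 148.5 K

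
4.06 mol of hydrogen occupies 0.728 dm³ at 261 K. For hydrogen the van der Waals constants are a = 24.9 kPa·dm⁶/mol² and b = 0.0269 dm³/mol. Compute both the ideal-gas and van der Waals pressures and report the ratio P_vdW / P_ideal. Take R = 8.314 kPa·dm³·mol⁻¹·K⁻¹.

Ideal: P_ideal = nRT/V = (4.06)(8.314)(261)/0.728 = 12101.7 kPa
vdW: P = nRT/(V − nb) − a n²/V² = 8810.01/0.618786 − 410.442/0.529984 = 14237.6 − 774.442 = 13463.2 kPa
Ratio = 13463.2/12101.7 = 1.113

P_vdW / P_ideal ≈ 1.113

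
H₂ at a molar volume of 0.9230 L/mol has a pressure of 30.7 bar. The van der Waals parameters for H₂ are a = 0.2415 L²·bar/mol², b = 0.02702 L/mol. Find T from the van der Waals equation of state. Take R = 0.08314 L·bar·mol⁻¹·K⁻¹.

T = (P + a/V_m²)(V_m − b)/R
P + a/V_m² = 30.7 + 0.2415/(0.9230)² = 30.983 bar
V_m − b = 0.9230 − 0.02702 = 0.89598 L/mol
T = (30.983)(0.89598)/0.08314 = 333.9 K

T ≈ 333.9 K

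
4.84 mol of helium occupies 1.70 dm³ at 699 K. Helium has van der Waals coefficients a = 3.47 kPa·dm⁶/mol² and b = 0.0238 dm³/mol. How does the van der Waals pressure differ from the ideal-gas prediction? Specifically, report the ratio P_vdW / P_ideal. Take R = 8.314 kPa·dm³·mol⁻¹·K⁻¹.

P_vdW / P_ideal ≈ 1.071

Ideal: P_ideal = nRT/V = (4.84)(8.314)(699)/1.70 = 16545.6 kPa
vdW: P = nRT/(V − nb) − a n²/V² = 28127.6/1.58481 − 81.2868/2.89000 = 17748.2 − 28.1269 = 17720.1 kPa
Ratio = 17720.1/16545.6 = 1.071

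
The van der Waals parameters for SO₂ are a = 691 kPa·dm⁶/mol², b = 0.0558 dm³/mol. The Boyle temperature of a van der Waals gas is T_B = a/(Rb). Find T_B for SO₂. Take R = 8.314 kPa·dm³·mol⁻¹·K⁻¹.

For a van der Waals gas the second virial coefficient B₂ = b − a/(RT) vanishes at T_B = a/(Rb).
T_B = 691/(8.314×0.0558) = 691/0.46392 = 1489 K

T_B ≈ 1489 K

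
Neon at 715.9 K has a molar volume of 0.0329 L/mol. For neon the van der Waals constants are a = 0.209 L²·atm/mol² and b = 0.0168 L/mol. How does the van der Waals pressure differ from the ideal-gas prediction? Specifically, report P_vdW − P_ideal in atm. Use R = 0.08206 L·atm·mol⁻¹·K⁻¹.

ΔP ≈ 1670 atm

Ideal: P_ideal = RT/V_m = (0.08206)(715.9)/0.0329 = 1785.62 atm
vdW: P = RT/(V_m − b) − a/V_m² = 58.7468/0.0161000 − 0.209/0.00108241 = 3648.87 − 193.088 = 3455.78 atm
ΔP = 3455.78 − 1785.62 = 1670 atm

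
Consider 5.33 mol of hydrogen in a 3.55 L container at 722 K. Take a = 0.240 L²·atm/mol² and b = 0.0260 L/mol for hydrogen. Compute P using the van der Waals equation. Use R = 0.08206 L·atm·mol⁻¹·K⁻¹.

P ≈ 92.03 atm

P = nRT/(V − nb) − a n²/V²
nRT/(V − nb) = (5.33)(0.08206)(722)/(3.55 − 5.33×0.0260) = 315.79/3.4114 = 92.569 atm
a n²/V² = (0.240)(5.33)²/(3.55)² = 0.54101 atm
P = 92.569 − 0.54101 = 92.03 atm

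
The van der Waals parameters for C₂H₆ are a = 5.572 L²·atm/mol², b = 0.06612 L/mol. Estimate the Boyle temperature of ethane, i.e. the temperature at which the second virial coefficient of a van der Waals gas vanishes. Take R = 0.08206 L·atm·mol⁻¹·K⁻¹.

For a van der Waals gas the second virial coefficient B₂ = b − a/(RT) vanishes at T_B = a/(Rb).
T_B = 5.572/(0.08206×0.06612) = 5.572/0.0054258 = 1027 K

T_B ≈ 1027 K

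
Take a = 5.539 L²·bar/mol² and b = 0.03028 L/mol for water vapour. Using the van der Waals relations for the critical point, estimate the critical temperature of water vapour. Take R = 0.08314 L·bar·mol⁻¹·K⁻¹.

For a van der Waals gas, T_c = 8a/(27Rb).
T_c = 8×5.539/(27×0.08314×0.03028) = 44.312/0.067972 = 651.9 K

T_c ≈ 651.9 K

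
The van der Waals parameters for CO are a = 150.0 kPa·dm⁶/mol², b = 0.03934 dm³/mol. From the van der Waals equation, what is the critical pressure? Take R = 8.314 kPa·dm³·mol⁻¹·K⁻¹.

For a van der Waals gas, P_c = a/(27b²).
P_c = 150.0/(27×(0.03934)²) = 150.0/0.041786 = 3590 kPa

P_c ≈ 3590 kPa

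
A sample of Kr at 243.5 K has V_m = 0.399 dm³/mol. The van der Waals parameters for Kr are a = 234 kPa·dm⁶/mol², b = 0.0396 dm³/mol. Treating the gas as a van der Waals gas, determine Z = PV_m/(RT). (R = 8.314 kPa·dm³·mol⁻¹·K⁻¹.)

P = RT/(V_m − b) − a/V_m² = (8.314)(243.5)/(0.399 − 0.0396) − 234/(0.399)²
  = 2024.5/0.35940 − 1469.8 = 5633.0 − 1469.8 = 4163.2 kPa
Z = PV_m/(RT) = (4163.2)(0.399)/((8.314)(243.5)) = 1661.1/2024.5 = 0.8205

Z ≈ 0.8205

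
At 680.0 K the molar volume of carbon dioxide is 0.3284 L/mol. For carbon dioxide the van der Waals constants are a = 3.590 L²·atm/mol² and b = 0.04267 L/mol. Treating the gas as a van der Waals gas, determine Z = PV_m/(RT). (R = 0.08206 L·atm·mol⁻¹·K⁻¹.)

Z ≈ 0.9534

P = RT/(V_m − b) − a/V_m² = (0.08206)(680.0)/(0.3284 − 0.04267) − 3.590/(0.3284)²
  = 55.801/0.28573 − 33.288 = 195.29 − 33.288 = 162.00 atm
Z = PV_m/(RT) = (162.00)(0.3284)/((0.08206)(680.0)) = 53.201/55.801 = 0.9534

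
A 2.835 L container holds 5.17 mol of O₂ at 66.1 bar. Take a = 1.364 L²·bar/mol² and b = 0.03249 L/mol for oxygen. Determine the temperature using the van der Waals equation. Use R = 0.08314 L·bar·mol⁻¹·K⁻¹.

T ≈ 438.3 K

T = (P + a n²/V²)(V − nb)/(nR)
P + a n²/V² = 66.1 + (1.364)(5.17)²/(2.835)² = 70.636 bar
V − nb = 2.835 − (5.17)(0.03249) = 2.6670 L
T = (70.636)(2.6670)/((5.17)(0.08314)) = 438.3 K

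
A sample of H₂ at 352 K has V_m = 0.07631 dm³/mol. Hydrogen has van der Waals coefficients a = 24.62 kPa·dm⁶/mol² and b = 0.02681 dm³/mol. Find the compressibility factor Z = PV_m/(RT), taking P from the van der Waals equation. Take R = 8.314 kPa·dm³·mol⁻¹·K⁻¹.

Z ≈ 1.431

P = RT/(V_m − b) − a/V_m² = (8.314)(352)/(0.07631 − 0.02681) − 24.62/(0.07631)²
  = 2926.5/0.049500 − 4227.9 = 59121 − 4227.9 = 54893 kPa
Z = PV_m/(RT) = (54893)(0.07631)/((8.314)(352)) = 4188.9/2926.5 = 1.431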